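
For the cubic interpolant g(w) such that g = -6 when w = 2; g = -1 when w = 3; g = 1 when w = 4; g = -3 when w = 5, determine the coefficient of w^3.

The leading coefficient equals the top divided difference g[2,3,4,5].
g[2,3] = (-1 - (-6)) / (3 - 2) = 5
g[3,4] = (1 - (-1)) / (4 - 3) = 2
g[4,5] = (-3 - 1) / (5 - 4) = -4
g[2,3,4] = (2 - 5) / (4 - 2) = -3/2
g[3,4,5] = (-4 - 2) / (5 - 3) = -3
g[2,3,4,5] = (-3 - (-3/2)) / (5 - 2) = -1/2

-1/2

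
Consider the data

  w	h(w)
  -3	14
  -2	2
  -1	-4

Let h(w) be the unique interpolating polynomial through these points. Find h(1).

L_0(1) = (3)·(2)/[(-1)·(-2)] = 3
L_1(1) = (4)·(2)/[(1)·(-1)] = -8
L_2(1) = (4)·(3)/[(2)·(1)] = 6
Sum: 14·(3) + 2·(-8) + (-4)·(6) = 2

2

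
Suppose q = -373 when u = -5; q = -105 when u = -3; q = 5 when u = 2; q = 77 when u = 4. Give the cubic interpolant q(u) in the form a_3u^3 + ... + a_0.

q(u) = 2u^3 - 4u^2 + 4u - 3

Build the Lagrange basis polynomials:
L_0(u) = (u + 3)(u - 2)(u - 4) / [-126] = -(1/126)u^3 + (1/42)u^2 + (5/63)u - 4/21
L_1(u) = (u + 5)(u - 2)(u - 4) / [70] = (1/70)u^3 - (1/70)u^2 - (11/35)u + 4/7
L_2(u) = (u + 5)(u + 3)(u - 4) / [-70] = -(1/70)u^3 - (2/35)u^2 + (17/70)u + 6/7
L_3(u) = (u + 5)(u + 3)(u - 2) / [126] = (1/126)u^3 + (1/21)u^2 - (1/126)u - 5/21
q(u) = (-373)·L_0 + (-105)·L_1 + 5·L_2 + 77·L_3
  (-373)·L_0(u) = (373/126)u^3 - (373/42)u^2 - (1865/63)u + 1492/21
  (-105)·L_1(u) = -(3/2)u^3 + (3/2)u^2 + 33u - 60
  5·L_2(u) = -(1/14)u^3 - (2/7)u^2 + (17/14)u + 30/7
  77·L_3(u) = (11/18)u^3 + (11/3)u^2 - (11/18)u - 55/3
Adding term by term: 2u^3 - 4u^2 + 4u - 3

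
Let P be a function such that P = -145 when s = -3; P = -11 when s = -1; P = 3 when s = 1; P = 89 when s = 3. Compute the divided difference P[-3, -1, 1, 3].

P[-3,-1] = (-11 - (-145)) / (-1 - (-3)) = 67
P[-1,1] = (3 - (-11)) / (1 - (-1)) = 7
P[1,3] = (89 - 3) / (3 - 1) = 43
P[-3,-1,1] = (7 - 67) / (1 - (-3)) = -15
P[-1,1,3] = (43 - 7) / (3 - (-1)) = 9
P[-3,-1,1,3] = (9 - (-15)) / (3 - (-3)) = 4

4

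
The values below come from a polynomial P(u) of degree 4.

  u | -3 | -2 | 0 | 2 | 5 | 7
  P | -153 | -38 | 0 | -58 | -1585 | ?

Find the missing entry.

-5663

The 5 known values determine P uniquely (degree ≤ 4).
Evaluate each Lagrange basis at u = 7:
L_0(7) = (9)·(7)·(5)·(2)/[(-1)·(-3)·(-5)·(-8)] = 21/4
L_1(7) = (10)·(7)·(5)·(2)/[(1)·(-2)·(-4)·(-7)] = -25/2
L_2(7) = (10)·(9)·(5)·(2)/[(3)·(2)·(-2)·(-5)] = 15
L_3(7) = (10)·(9)·(7)·(2)/[(5)·(4)·(2)·(-3)] = -21/2
L_4(7) = (10)·(9)·(7)·(5)/[(8)·(7)·(5)·(3)] = 15/4
Sum: (-153)·(21/4) + (-38)·(-25/2) + 0 + (-58)·(-21/2) + (-1585)·(15/4) = -5663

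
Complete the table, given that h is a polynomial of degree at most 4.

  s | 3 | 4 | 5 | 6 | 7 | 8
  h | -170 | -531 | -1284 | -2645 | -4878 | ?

The 5 known values determine h uniquely (degree ≤ 4).
L_0(8) = (4)·(3)·(2)·(1)/[(-1)·(-2)·(-3)·(-4)] = 1
L_1(8) = (5)·(3)·(2)·(1)/[(1)·(-1)·(-2)·(-3)] = -5
L_2(8) = (5)·(4)·(2)·(1)/[(2)·(1)·(-1)·(-2)] = 10
L_3(8) = (5)·(4)·(3)·(1)/[(3)·(2)·(1)·(-1)] = -10
L_4(8) = (5)·(4)·(3)·(2)/[(4)·(3)·(2)·(1)] = 5
Sum: (-170)·(1) + (-531)·(-5) + (-1284)·(10) + (-2645)·(-10) + (-4878)·(5) = -8295

-8295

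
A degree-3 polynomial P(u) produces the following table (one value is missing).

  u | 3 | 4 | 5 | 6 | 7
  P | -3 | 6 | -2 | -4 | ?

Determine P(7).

The 4 known values determine P uniquely (degree ≤ 3).
Evaluate each Lagrange basis at u = 7:
L_0(7) = (3)·(2)·(1)/[(-1)·(-2)·(-3)] = -1
L_1(7) = (4)·(2)·(1)/[(1)·(-1)·(-2)] = 4
L_2(7) = (4)·(3)·(1)/[(2)·(1)·(-1)] = -6
L_3(7) = (4)·(3)·(2)/[(3)·(2)·(1)] = 4
Sum: (-3)·(-1) + 6·(4) + (-2)·(-6) + (-4)·(4) = 23

23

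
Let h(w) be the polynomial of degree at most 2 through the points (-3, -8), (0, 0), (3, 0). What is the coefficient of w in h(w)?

L_0(w) = w(w - 3) / [18] = (1/18)w^2 - (1/6)w
L_1(w) = (w + 3)(w - 3) / [-9] = -(1/9)w^2 + 1
L_2(w) = (w + 3)w / [18] = (1/18)w^2 + (1/6)w
h(w) = (-8)·L_0 + 0·L_1 + 0·L_2
Only the coefficient of w is needed; take it from each L_i and combine:
(-8)·(-1/6) + 0·(0) + 0·(1/6) = 4/3

4/3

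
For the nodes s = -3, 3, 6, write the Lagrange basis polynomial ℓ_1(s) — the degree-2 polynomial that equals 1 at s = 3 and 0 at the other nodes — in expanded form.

ℓ_1(s) = (s + 3)(s - 6) / [(6)·(-3)]
       = (s^2 - 3s - 18) / (-18)

ℓ_1(s) = -(1/18)s^2 + (1/6)s + 1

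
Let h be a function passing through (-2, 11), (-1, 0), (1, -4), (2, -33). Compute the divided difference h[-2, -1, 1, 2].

h[-2,-1] = (0 - 11) / (-1 - (-2)) = -11
h[-1,1] = (-4 - 0) / (1 - (-1)) = -2
h[1,2] = (-33 - (-4)) / (2 - 1) = -29
h[-2,-1,1] = (-2 - (-11)) / (1 - (-2)) = 3
h[-1,1,2] = (-29 - (-2)) / (2 - (-1)) = -9
h[-2,-1,1,2] = (-9 - 3) / (2 - (-2)) = -3

-3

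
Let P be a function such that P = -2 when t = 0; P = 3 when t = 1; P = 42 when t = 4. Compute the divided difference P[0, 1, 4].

P[0,1] = (3 - (-2)) / (1 - 0) = 5
P[1,4] = (42 - 3) / (4 - 1) = 13
P[0,1,4] = (13 - 5) / (4 - 0) = 2

2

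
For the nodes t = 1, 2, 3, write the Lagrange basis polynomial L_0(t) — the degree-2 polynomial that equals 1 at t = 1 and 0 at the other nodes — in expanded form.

L_0(t) = (1/2)t^2 - (5/2)t + 3

L_0(t) = (t - 2)(t - 3) / [(-1)·(-2)]
       = (t^2 - 5t + 6) / (2)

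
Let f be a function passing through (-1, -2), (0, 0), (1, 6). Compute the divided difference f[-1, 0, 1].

f[-1,0] = (0 - (-2)) / (0 - (-1)) = 2
f[0,1] = (6 - 0) / (1 - 0) = 6
f[-1,0,1] = (6 - 2) / (1 - (-1)) = 2

2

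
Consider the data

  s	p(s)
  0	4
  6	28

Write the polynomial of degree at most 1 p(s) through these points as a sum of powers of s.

Build the Lagrange basis polynomials:
L_0(s) = (s - 6) / [-6] = -(1/6)s + 1
L_1(s) = s / [6] = (1/6)s
p(s) = 4·L_0 + 28·L_1
  4·L_0(s) = -(2/3)s + 4
  28·L_1(s) = (14/3)s
Adding term by term: 4s + 4

p(s) = 4s + 4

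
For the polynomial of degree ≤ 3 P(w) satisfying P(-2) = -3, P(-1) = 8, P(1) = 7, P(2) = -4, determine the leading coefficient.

The leading coefficient equals the top divided difference P[-2,-1,1,2].
P[-2,-1] = (8 - (-3)) / (-1 - (-2)) = 11
P[-1,1] = (7 - 8) / (1 - (-1)) = -1/2
P[1,2] = (-4 - 7) / (2 - 1) = -11
P[-2,-1,1] = (-1/2 - 11) / (1 - (-2)) = -23/6
P[-1,1,2] = (-11 - (-1/2)) / (2 - (-1)) = -7/2
P[-2,-1,1,2] = (-7/2 - (-23/6)) / (2 - (-2)) = 1/12

1/12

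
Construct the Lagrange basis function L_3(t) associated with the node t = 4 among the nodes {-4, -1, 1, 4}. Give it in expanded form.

L_3(t) = (t + 4)(t + 1)(t - 1) / [(8)·(5)·(3)]
       = (t^3 + 4t^2 - t - 4) / (120)

L_3(t) = (1/120)t^3 + (1/30)t^2 - (1/120)t - 1/30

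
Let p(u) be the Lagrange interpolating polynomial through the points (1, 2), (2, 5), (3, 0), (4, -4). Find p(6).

27

L_0(6) = (4)·(3)·(2)/[(-1)·(-2)·(-3)] = -4
L_1(6) = (5)·(3)·(2)/[(1)·(-1)·(-2)] = 15
L_2(6) = (5)·(4)·(2)/[(2)·(1)·(-1)] = -20
L_3(6) = (5)·(4)·(3)/[(3)·(2)·(1)] = 10
Sum: 2·(-4) + 5·(15) + 0 + (-4)·(10) = 27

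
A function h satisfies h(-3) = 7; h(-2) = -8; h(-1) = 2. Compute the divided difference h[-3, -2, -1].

h[-3,-2] = (-8 - 7) / (-2 - (-3)) = -15
h[-2,-1] = (2 - (-8)) / (-1 - (-2)) = 10
h[-3,-2,-1] = (10 - (-15)) / (-1 - (-3)) = 25/2

25/2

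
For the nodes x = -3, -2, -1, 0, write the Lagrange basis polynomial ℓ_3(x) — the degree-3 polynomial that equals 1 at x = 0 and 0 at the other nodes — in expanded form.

ℓ_3(x) = (x + 3)(x + 2)(x + 1) / [(3)·(2)·(1)]
       = (x^3 + 6x^2 + 11x + 6) / (6)

ℓ_3(x) = (1/6)x^3 + x^2 + (11/6)x + 1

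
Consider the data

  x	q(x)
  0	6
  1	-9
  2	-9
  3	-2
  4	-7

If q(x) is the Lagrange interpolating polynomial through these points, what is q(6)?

L_0(6) = (5)·(4)·(3)·(2)/[(-1)·(-2)·(-3)·(-4)] = 5
L_1(6) = (6)·(4)·(3)·(2)/[(1)·(-1)·(-2)·(-3)] = -24
L_2(6) = (6)·(5)·(3)·(2)/[(2)·(1)·(-1)·(-2)] = 45
L_3(6) = (6)·(5)·(4)·(2)/[(3)·(2)·(1)·(-1)] = -40
L_4(6) = (6)·(5)·(4)·(3)/[(4)·(3)·(2)·(1)] = 15
Sum: 6·(5) + (-9)·(-24) + (-9)·(45) + (-2)·(-40) + (-7)·(15) = -184

-184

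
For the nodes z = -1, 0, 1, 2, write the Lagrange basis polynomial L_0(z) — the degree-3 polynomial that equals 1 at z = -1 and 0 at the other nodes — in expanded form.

L_0(z) = -(1/6)z^3 + (1/2)z^2 - (1/3)z

L_0(z) = z(z - 1)(z - 2) / [(-1)·(-2)·(-3)]
       = (z^3 - 3z^2 + 2z) / (-6)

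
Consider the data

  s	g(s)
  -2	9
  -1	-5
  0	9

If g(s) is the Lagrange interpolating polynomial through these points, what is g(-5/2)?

53/2

Evaluate each Lagrange basis at s = -5/2:
L_0(-5/2) = (-3/2)·(-5/2)/[(-1)·(-2)] = 15/8
L_1(-5/2) = (-1/2)·(-5/2)/[(1)·(-1)] = -5/4
L_2(-5/2) = (-1/2)·(-3/2)/[(2)·(1)] = 3/8
Sum: 9·(15/8) + (-5)·(-5/4) + 9·(3/8) = 53/2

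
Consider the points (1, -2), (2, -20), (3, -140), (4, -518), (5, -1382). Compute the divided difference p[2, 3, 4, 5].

p[2,3] = (-140 - (-20)) / (3 - 2) = -120
p[3,4] = (-518 - (-140)) / (4 - 3) = -378
p[4,5] = (-1382 - (-518)) / (5 - 4) = -864
p[2,3,4] = (-378 - (-120)) / (4 - 2) = -129
p[3,4,5] = (-864 - (-378)) / (5 - 3) = -243
p[2,3,4,5] = (-243 - (-129)) / (5 - 2) = -38

-38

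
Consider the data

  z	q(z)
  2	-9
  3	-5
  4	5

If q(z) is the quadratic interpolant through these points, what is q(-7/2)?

305/4

Using Newton's divided-difference form:
q[2,3] = (-5 - (-9)) / (3 - 2) = 4
q[3,4] = (5 - (-5)) / (4 - 3) = 10
q[2,3,4] = (10 - 4) / (4 - 2) = 3
q(-7/2) = -9 + 4·(-11/2) + 3·(-11/2)·(-13/2) = 305/4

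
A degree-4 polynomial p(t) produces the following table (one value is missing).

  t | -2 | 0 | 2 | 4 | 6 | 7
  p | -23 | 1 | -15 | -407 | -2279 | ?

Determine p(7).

-4325

The 5 known values determine p uniquely (degree ≤ 4).
Evaluate each Lagrange basis at t = 7:
L_0(7) = (7)·(5)·(3)·(1)/[(-2)·(-4)·(-6)·(-8)] = 35/128
L_1(7) = (9)·(5)·(3)·(1)/[(2)·(-2)·(-4)·(-6)] = -45/32
L_2(7) = (9)·(7)·(3)·(1)/[(4)·(2)·(-2)·(-4)] = 189/64
L_3(7) = (9)·(7)·(5)·(1)/[(6)·(4)·(2)·(-2)] = -105/32
L_4(7) = (9)·(7)·(5)·(3)/[(8)·(6)·(4)·(2)] = 315/128
Sum: (-23)·(35/128) + 1·(-45/32) + (-15)·(189/64) + (-407)·(-105/32) + (-2279)·(315/128) = -4325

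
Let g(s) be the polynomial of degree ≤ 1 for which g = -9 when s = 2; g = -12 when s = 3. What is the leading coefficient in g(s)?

-3

Build the Lagrange basis polynomials:
L_0(s) = (s - 3) / [-1] = -s + 3
L_1(s) = (s - 2) / [1] = s - 2
g(s) = (-9)·L_0 + (-12)·L_1
Only the coefficient of s is needed; take it from each L_i and combine:
(-9)·(-1) + (-12)·(1) = -3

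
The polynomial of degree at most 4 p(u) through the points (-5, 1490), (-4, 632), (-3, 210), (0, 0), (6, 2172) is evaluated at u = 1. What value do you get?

2

Using Newton's divided-difference form:
p[-5,-4] = (632 - 1490) / (-4 - (-5)) = -858
p[-4,-3] = (210 - 632) / (-3 - (-4)) = -422
p[-3,0] = (0 - 210) / (0 - (-3)) = -70
p[0,6] = (2172 - 0) / (6 - 0) = 362
p[-5,-4,-3] = (-422 - (-858)) / (-3 - (-5)) = 218
p[-4,-3,0] = (-70 - (-422)) / (0 - (-4)) = 88
p[-3,0,6] = (362 - (-70)) / (6 - (-3)) = 48
p[-5,-4,-3,0] = (88 - 218) / (0 - (-5)) = -26
p[-4,-3,0,6] = (48 - 88) / (6 - (-4)) = -4
p[-5,-4,-3,0,6] = (-4 - (-26)) / (6 - (-5)) = 2
p(1) = 1490 + (-858)·(6) + 218·(6)·(5) + (-26)·(6)·(5)·(4) + 2·(6)·(5)·(4)·(1) = 2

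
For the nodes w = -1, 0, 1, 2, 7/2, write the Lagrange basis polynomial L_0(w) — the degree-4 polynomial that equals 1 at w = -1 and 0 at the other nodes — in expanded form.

L_0(w) = w(w - 1)(w - 2)(w - 7/2) / [(-1)·(-2)·(-3)·(-9/2)]
       = (w^4 - (13/2)w^3 + (25/2)w^2 - 7w) / (27)

L_0(w) = (1/27)w^4 - (13/54)w^3 + (25/54)w^2 - (7/27)w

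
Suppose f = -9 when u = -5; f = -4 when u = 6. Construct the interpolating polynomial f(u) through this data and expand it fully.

L_0(u) = (u - 6) / [-11] = -(1/11)u + 6/11
L_1(u) = (u + 5) / [11] = (1/11)u + 5/11
f(u) = (-9)·L_0 + (-4)·L_1
  (-9)·L_0(u) = (9/11)u - 54/11
  (-4)·L_1(u) = -(4/11)u - 20/11
Adding term by term: (5/11)u - 74/11

f(u) = (5/11)u - 74/11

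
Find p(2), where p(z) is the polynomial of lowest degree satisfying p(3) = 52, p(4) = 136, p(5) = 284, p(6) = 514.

Using Newton's divided-difference form:
p[3,4] = (136 - 52) / (4 - 3) = 84
p[4,5] = (284 - 136) / (5 - 4) = 148
p[5,6] = (514 - 284) / (6 - 5) = 230
p[3,4,5] = (148 - 84) / (5 - 3) = 32
p[4,5,6] = (230 - 148) / (6 - 4) = 41
p[3,4,5,6] = (41 - 32) / (6 - 3) = 3
p(2) = 52 + 84·(-1) + 32·(-1)·(-2) + 3·(-1)·(-2)·(-3) = 14

14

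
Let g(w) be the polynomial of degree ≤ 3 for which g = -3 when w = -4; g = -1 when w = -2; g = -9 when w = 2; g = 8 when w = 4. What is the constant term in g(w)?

-15/2

Build the Lagrange basis polynomials:
L_0(w) = (w + 2)(w - 2)(w - 4) / [-96] = -(1/96)w^3 + (1/24)w^2 + (1/24)w - 1/6
L_1(w) = (w + 4)(w - 2)(w - 4) / [48] = (1/48)w^3 - (1/24)w^2 - (1/3)w + 2/3
L_2(w) = (w + 4)(w + 2)(w - 4) / [-48] = -(1/48)w^3 - (1/24)w^2 + (1/3)w + 2/3
L_3(w) = (w + 4)(w + 2)(w - 2) / [96] = (1/96)w^3 + (1/24)w^2 - (1/24)w - 1/6
g(w) = (-3)·L_0 + (-1)·L_1 + (-9)·L_2 + 8·L_3
Only the constant term is needed; take it from each L_i and combine:
(-3)·(-1/6) + (-1)·(2/3) + (-9)·(2/3) + 8·(-1/6) = -15/2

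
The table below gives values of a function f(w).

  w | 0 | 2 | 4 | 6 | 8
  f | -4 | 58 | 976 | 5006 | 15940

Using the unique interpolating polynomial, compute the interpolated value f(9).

Evaluate each Lagrange basis at w = 9:
L_0(9) = (7)·(5)·(3)·(1)/[(-2)·(-4)·(-6)·(-8)] = 35/128
L_1(9) = (9)·(5)·(3)·(1)/[(2)·(-2)·(-4)·(-6)] = -45/32
L_2(9) = (9)·(7)·(3)·(1)/[(4)·(2)·(-2)·(-4)] = 189/64
L_3(9) = (9)·(7)·(5)·(1)/[(6)·(4)·(2)·(-2)] = -105/32
L_4(9) = (9)·(7)·(5)·(3)/[(8)·(6)·(4)·(2)] = 315/128
Sum: (-4)·(35/128) + 58·(-45/32) + 976·(189/64) + 5006·(-105/32) + 15940·(315/128) = 25601

25601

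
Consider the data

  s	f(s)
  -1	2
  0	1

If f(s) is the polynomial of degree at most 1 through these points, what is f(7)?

-6

Evaluate each Lagrange basis at s = 7:
L_0(7) = (7)/[(-1)] = -7
L_1(7) = (8)/[(1)] = 8
Sum: 2·(-7) + 1·(8) = -6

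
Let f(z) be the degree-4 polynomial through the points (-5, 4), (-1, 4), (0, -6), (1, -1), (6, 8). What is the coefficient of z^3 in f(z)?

79/231

L_0(z) = (z + 1)z(z - 1)(z - 6) / [1320] = (1/1320)z^4 - (1/220)z^3 - (1/1320)z^2 + (1/220)z
L_1(z) = (z + 5)z(z - 1)(z - 6) / [-56] = -(1/56)z^4 + (1/28)z^3 + (29/56)z^2 - (15/28)z
L_2(z) = (z + 5)(z + 1)(z - 1)(z - 6) / [30] = (1/30)z^4 - (1/30)z^3 - (31/30)z^2 + (1/30)z + 1
L_3(z) = (z + 5)(z + 1)z(z - 6) / [-60] = -(1/60)z^4 + (31/60)z^2 + (1/2)z
L_4(z) = (z + 5)(z + 1)z(z - 1) / [2310] = (1/2310)z^4 + (1/462)z^3 - (1/2310)z^2 - (1/462)z
f(z) = 4·L_0 + 4·L_1 + (-6)·L_2 + (-1)·L_3 + 8·L_4
Only the coefficient of z^3 is needed; take it from each L_i and combine:
4·(-1/220) + 4·(1/28) + (-6)·(-1/30) + (-1)·(0) + 8·(1/462) = 79/231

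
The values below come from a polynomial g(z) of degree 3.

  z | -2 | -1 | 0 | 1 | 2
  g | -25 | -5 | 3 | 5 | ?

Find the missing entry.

7

The 4 known values determine g uniquely (degree ≤ 3).
Evaluate each Lagrange basis at z = 2:
L_0(2) = (3)·(2)·(1)/[(-1)·(-2)·(-3)] = -1
L_1(2) = (4)·(2)·(1)/[(1)·(-1)·(-2)] = 4
L_2(2) = (4)·(3)·(1)/[(2)·(1)·(-1)] = -6
L_3(2) = (4)·(3)·(2)/[(3)·(2)·(1)] = 4
Sum: (-25)·(-1) + (-5)·(4) + 3·(-6) + 5·(4) = 7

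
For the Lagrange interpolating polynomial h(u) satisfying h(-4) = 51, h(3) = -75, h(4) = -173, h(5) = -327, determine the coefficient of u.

4

L_0(u) = (u - 3)(u - 4)(u - 5) / [-504] = -(1/504)u^3 + (1/42)u^2 - (47/504)u + 5/42
L_1(u) = (u + 4)(u - 4)(u - 5) / [14] = (1/14)u^3 - (5/14)u^2 - (8/7)u + 40/7
L_2(u) = (u + 4)(u - 3)(u - 5) / [-8] = -(1/8)u^3 + (1/2)u^2 + (17/8)u - 15/2
L_3(u) = (u + 4)(u - 3)(u - 4) / [18] = (1/18)u^3 - (1/6)u^2 - (8/9)u + 8/3
h(u) = 51·L_0 + (-75)·L_1 + (-173)·L_2 + (-327)·L_3
Only the coefficient of u is needed; take it from each L_i and combine:
51·(-47/504) + (-75)·(-8/7) + (-173)·(17/8) + (-327)·(-8/9) = 4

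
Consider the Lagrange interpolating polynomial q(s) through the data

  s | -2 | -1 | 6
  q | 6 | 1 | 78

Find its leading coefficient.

2

The leading coefficient equals the top divided difference q[-2,-1,6].
q[-2,-1] = (1 - 6) / (-1 - (-2)) = -5
q[-1,6] = (78 - 1) / (6 - (-1)) = 11
q[-2,-1,6] = (11 - (-5)) / (6 - (-2)) = 2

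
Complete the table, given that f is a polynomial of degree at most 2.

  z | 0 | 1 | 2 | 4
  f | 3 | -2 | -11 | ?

The 3 known values determine f uniquely (degree ≤ 2).
Evaluate each Lagrange basis at z = 4:
L_0(4) = (3)·(2)/[(-1)·(-2)] = 3
L_1(4) = (4)·(2)/[(1)·(-1)] = -8
L_2(4) = (4)·(3)/[(2)·(1)] = 6
Sum: 3·(3) + (-2)·(-8) + (-11)·(6) = -41

-41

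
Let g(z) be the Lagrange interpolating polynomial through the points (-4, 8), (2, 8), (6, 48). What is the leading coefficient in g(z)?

The leading coefficient equals the top divided difference g[-4,2,6].
g[-4,2] = (8 - 8) / (2 - (-4)) = 0
g[2,6] = (48 - 8) / (6 - 2) = 10
g[-4,2,6] = (10 - 0) / (6 - (-4)) = 1

1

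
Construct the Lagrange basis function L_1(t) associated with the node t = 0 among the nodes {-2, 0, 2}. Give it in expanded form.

L_1(t) = -(1/4)t^2 + 1

L_1(t) = (t + 2)(t - 2) / [(2)·(-2)]
       = (t^2 - 4) / (-4)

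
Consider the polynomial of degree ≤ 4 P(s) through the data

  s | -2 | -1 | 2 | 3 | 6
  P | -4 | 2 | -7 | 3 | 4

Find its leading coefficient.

The leading coefficient equals the top divided difference P[-2,-1,2,3,6].
P[-2,-1] = (2 - (-4)) / (-1 - (-2)) = 6
P[-1,2] = (-7 - 2) / (2 - (-1)) = -3
P[2,3] = (3 - (-7)) / (3 - 2) = 10
P[3,6] = (4 - 3) / (6 - 3) = 1/3
P[-2,-1,2] = (-3 - 6) / (2 - (-2)) = -9/4
P[-1,2,3] = (10 - (-3)) / (3 - (-1)) = 13/4
P[2,3,6] = (1/3 - 10) / (6 - 2) = -29/12
P[-2,-1,2,3] = (13/4 - (-9/4)) / (3 - (-2)) = 11/10
P[-1,2,3,6] = (-29/12 - 13/4) / (6 - (-1)) = -17/21
P[-2,-1,2,3,6] = (-17/21 - 11/10) / (6 - (-2)) = -401/1680

-401/1680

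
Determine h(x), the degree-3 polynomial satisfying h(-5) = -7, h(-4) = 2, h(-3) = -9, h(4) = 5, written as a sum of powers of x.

h(x) = (31/24)x^3 + (11/2)x^2 - (487/24)x - 169/2

Build the Lagrange basis polynomials:
L_0(x) = (x + 4)(x + 3)(x - 4) / [-18] = -(1/18)x^3 - (1/6)x^2 + (8/9)x + 8/3
L_1(x) = (x + 5)(x + 3)(x - 4) / [8] = (1/8)x^3 + (1/2)x^2 - (17/8)x - 15/2
L_2(x) = (x + 5)(x + 4)(x - 4) / [-14] = -(1/14)x^3 - (5/14)x^2 + (8/7)x + 40/7
L_3(x) = (x + 5)(x + 4)(x + 3) / [504] = (1/504)x^3 + (1/42)x^2 + (47/504)x + 5/42
h(x) = (-7)·L_0 + 2·L_1 + (-9)·L_2 + 5·L_3
  (-7)·L_0(x) = (7/18)x^3 + (7/6)x^2 - (56/9)x - 56/3
  2·L_1(x) = (1/4)x^3 + x^2 - (17/4)x - 15
  (-9)·L_2(x) = (9/14)x^3 + (45/14)x^2 - (72/7)x - 360/7
  5·L_3(x) = (5/504)x^3 + (5/42)x^2 + (235/504)x + 25/42
Adding term by term: (31/24)x^3 + (11/2)x^2 - (487/24)x - 169/2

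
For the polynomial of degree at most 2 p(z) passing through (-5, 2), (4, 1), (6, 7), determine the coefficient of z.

17/99

Build the Lagrange basis polynomials:
L_0(z) = (z - 4)(z - 6) / [99] = (1/99)z^2 - (10/99)z + 8/33
L_1(z) = (z + 5)(z - 6) / [-18] = -(1/18)z^2 + (1/18)z + 5/3
L_2(z) = (z + 5)(z - 4) / [22] = (1/22)z^2 + (1/22)z - 10/11
p(z) = 2·L_0 + 1·L_1 + 7·L_2
Only the coefficient of z is needed; take it from each L_i and combine:
2·(-10/99) + 1·(1/18) + 7·(1/22) = 17/99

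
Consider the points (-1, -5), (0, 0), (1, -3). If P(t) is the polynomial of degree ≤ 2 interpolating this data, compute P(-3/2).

Evaluate each Lagrange basis at t = -3/2:
L_0(-3/2) = (-3/2)·(-5/2)/[(-1)·(-2)] = 15/8
L_1(-3/2) = (-1/2)·(-5/2)/[(1)·(-1)] = -5/4
L_2(-3/2) = (-1/2)·(-3/2)/[(2)·(1)] = 3/8
Sum: (-5)·(15/8) + 0 + (-3)·(3/8) = -21/2

-21/2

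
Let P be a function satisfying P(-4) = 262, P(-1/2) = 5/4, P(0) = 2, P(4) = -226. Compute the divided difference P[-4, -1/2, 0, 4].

-4

P[-4,-1/2] = (5/4 - 262) / (-1/2 - (-4)) = -149/2
P[-1/2,0] = (2 - 5/4) / (0 - (-1/2)) = 3/2
P[0,4] = (-226 - 2) / (4 - 0) = -57
P[-4,-1/2,0] = (3/2 - (-149/2)) / (0 - (-4)) = 19
P[-1/2,0,4] = (-57 - 3/2) / (4 - (-1/2)) = -13
P[-4,-1/2,0,4] = (-13 - 19) / (4 - (-4)) = -4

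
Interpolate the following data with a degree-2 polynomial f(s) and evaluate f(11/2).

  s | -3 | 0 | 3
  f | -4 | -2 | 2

Using Newton's divided-difference form:
f[-3,0] = (-2 - (-4)) / (0 - (-3)) = 2/3
f[0,3] = (2 - (-2)) / (3 - 0) = 4/3
f[-3,0,3] = (4/3 - 2/3) / (3 - (-3)) = 1/9
f(11/2) = -4 + (2/3)·(17/2) + (1/9)·(17/2)·(11/2) = 247/36

247/36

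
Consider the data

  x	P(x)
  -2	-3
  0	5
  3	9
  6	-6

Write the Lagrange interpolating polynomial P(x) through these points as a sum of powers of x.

P(x) = -(47/720)x^3 - (337/720)x^2 + (133/40)x + 5

Build the Lagrange basis polynomials:
L_0(x) = x(x - 3)(x - 6) / [-80] = -(1/80)x^3 + (9/80)x^2 - (9/40)x
L_1(x) = (x + 2)(x - 3)(x - 6) / [36] = (1/36)x^3 - (7/36)x^2 + 1
L_2(x) = (x + 2)x(x - 6) / [-45] = -(1/45)x^3 + (4/45)x^2 + (4/15)x
L_3(x) = (x + 2)x(x - 3) / [144] = (1/144)x^3 - (1/144)x^2 - (1/24)x
P(x) = (-3)·L_0 + 5·L_1 + 9·L_2 + (-6)·L_3
  (-3)·L_0(x) = (3/80)x^3 - (27/80)x^2 + (27/40)x
  5·L_1(x) = (5/36)x^3 - (35/36)x^2 + 5
  9·L_2(x) = -(1/5)x^3 + (4/5)x^2 + (12/5)x
  (-6)·L_3(x) = -(1/24)x^3 + (1/24)x^2 + (1/4)x
Adding term by term: -(47/720)x^3 - (337/720)x^2 + (133/40)x + 5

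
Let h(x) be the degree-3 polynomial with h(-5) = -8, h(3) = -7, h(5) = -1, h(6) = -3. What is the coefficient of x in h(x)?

Build the Lagrange basis polynomials:
L_0(x) = (x - 3)(x - 5)(x - 6) / [-880] = -(1/880)x^3 + (7/440)x^2 - (63/880)x + 9/88
L_1(x) = (x + 5)(x - 5)(x - 6) / [48] = (1/48)x^3 - (1/8)x^2 - (25/48)x + 25/8
L_2(x) = (x + 5)(x - 3)(x - 6) / [-20] = -(1/20)x^3 + (1/5)x^2 + (27/20)x - 9/2
L_3(x) = (x + 5)(x - 3)(x - 5) / [33] = (1/33)x^3 - (1/11)x^2 - (25/33)x + 25/11
h(x) = (-8)·L_0 + (-7)·L_1 + (-1)·L_2 + (-3)·L_3
Only the coefficient of x is needed; take it from each L_i and combine:
(-8)·(-63/880) + (-7)·(-25/48) + (-1)·(27/20) + (-3)·(-25/33) = 13573/2640

13573/2640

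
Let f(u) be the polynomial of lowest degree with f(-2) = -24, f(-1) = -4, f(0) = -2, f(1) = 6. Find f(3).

Using Newton's divided-difference form:
f[-2,-1] = (-4 - (-24)) / (-1 - (-2)) = 20
f[-1,0] = (-2 - (-4)) / (0 - (-1)) = 2
f[0,1] = (6 - (-2)) / (1 - 0) = 8
f[-2,-1,0] = (2 - 20) / (0 - (-2)) = -9
f[-1,0,1] = (8 - 2) / (1 - (-1)) = 3
f[-2,-1,0,1] = (3 - (-9)) / (1 - (-2)) = 4
f(3) = -24 + 20·(5) + (-9)·(5)·(4) + 4·(5)·(4)·(3) = 136

136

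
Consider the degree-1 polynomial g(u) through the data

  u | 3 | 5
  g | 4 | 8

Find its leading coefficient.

2

L_0(u) = (u - 5) / [-2] = -(1/2)u + 5/2
L_1(u) = (u - 3) / [2] = (1/2)u - 3/2
g(u) = 4·L_0 + 8·L_1
Only the coefficient of u is needed; take it from each L_i and combine:
4·(-1/2) + 8·(1/2) = 2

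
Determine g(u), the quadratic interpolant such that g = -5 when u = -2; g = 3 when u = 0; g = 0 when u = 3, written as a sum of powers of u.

Build the Lagrange basis polynomials:
L_0(u) = u(u - 3) / [10] = (1/10)u^2 - (3/10)u
L_1(u) = (u + 2)(u - 3) / [-6] = -(1/6)u^2 + (1/6)u + 1
L_2(u) = (u + 2)u / [15] = (1/15)u^2 + (2/15)u
g(u) = (-5)·L_0 + 3·L_1 + 0·L_2
  (-5)·L_0(u) = -(1/2)u^2 + (3/2)u
  3·L_1(u) = -(1/2)u^2 + (1/2)u + 3
  0·L_2(u) = 0
Adding term by term: -u^2 + 2u + 3

g(u) = -u^2 + 2u + 3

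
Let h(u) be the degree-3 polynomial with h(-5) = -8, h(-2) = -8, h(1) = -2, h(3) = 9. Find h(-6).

-159/20

Using Newton's divided-difference form:
h[-5,-2] = (-8 - (-8)) / (-2 - (-5)) = 0
h[-2,1] = (-2 - (-8)) / (1 - (-2)) = 2
h[1,3] = (9 - (-2)) / (3 - 1) = 11/2
h[-5,-2,1] = (2 - 0) / (1 - (-5)) = 1/3
h[-2,1,3] = (11/2 - 2) / (3 - (-2)) = 7/10
h[-5,-2,1,3] = (7/10 - 1/3) / (3 - (-5)) = 11/240
h(-6) = -8 + 0·(-1) + (1/3)·(-1)·(-4) + (11/240)·(-1)·(-4)·(-7) = -159/20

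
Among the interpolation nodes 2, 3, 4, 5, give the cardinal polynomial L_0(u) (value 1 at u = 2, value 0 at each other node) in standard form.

L_0(u) = (u - 3)(u - 4)(u - 5) / [(-1)·(-2)·(-3)]
       = (u^3 - 12u^2 + 47u - 60) / (-6)

L_0(u) = -(1/6)u^3 + 2u^2 - (47/6)u + 10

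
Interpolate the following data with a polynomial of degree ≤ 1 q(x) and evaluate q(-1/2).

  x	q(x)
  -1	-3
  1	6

-3/4

Evaluate each Lagrange basis at x = -1/2:
L_0(-1/2) = (-3/2)/[(-2)] = 3/4
L_1(-1/2) = (1/2)/[(2)] = 1/4
Sum: (-3)·(3/4) + 6·(1/4) = -3/4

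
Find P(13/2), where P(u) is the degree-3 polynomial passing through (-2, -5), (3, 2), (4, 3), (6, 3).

39/16

Evaluate each Lagrange basis at u = 13/2:
L_0(13/2) = (7/2)·(5/2)·(1/2)/[(-5)·(-6)·(-8)] = -7/384
L_1(13/2) = (17/2)·(5/2)·(1/2)/[(5)·(-1)·(-3)] = 17/24
L_2(13/2) = (17/2)·(7/2)·(1/2)/[(6)·(1)·(-2)] = -119/96
L_3(13/2) = (17/2)·(7/2)·(5/2)/[(8)·(3)·(2)] = 595/384
Sum: (-5)·(-7/384) + 2·(17/24) + 3·(-119/96) + 3·(595/384) = 39/16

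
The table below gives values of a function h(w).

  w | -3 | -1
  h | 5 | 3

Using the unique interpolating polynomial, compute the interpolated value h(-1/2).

Evaluate each Lagrange basis at w = -1/2:
L_0(-1/2) = (1/2)/[(-2)] = -1/4
L_1(-1/2) = (5/2)/[(2)] = 5/4
Sum: 5·(-1/4) + 3·(5/4) = 5/2

5/2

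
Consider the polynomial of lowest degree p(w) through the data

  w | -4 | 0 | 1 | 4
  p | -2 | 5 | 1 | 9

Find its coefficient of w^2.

Build the Lagrange basis polynomials:
L_0(w) = w(w - 1)(w - 4) / [-160] = -(1/160)w^3 + (1/32)w^2 - (1/40)w
L_1(w) = (w + 4)(w - 1)(w - 4) / [16] = (1/16)w^3 - (1/16)w^2 - w + 1
L_2(w) = (w + 4)w(w - 4) / [-15] = -(1/15)w^3 + (16/15)w
L_3(w) = (w + 4)w(w - 1) / [96] = (1/96)w^3 + (1/32)w^2 - (1/24)w
p(w) = (-2)·L_0 + 5·L_1 + 1·L_2 + 9·L_3
Only the coefficient of w^2 is needed; take it from each L_i and combine:
(-2)·(1/32) + 5·(-1/16) + 1·(0) + 9·(1/32) = -3/32

-3/32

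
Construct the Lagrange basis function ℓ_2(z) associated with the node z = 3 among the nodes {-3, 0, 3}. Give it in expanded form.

ℓ_2(z) = (z + 3)z / [(6)·(3)]
       = (z^2 + 3z) / (18)

ℓ_2(z) = (1/18)z^2 + (1/6)z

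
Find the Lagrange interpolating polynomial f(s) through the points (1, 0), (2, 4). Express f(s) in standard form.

Build the Lagrange basis polynomials:
L_0(s) = (s - 2) / [-1] = -s + 2
L_1(s) = (s - 1) / [1] = s - 1
f(s) = 0·L_0 + 4·L_1
  0·L_0(s) = 0
  4·L_1(s) = 4s - 4
Adding term by term: 4s - 4

f(s) = 4s - 4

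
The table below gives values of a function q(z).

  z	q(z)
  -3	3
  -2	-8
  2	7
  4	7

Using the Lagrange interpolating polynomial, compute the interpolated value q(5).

Evaluate each Lagrange basis at z = 5:
L_0(5) = (7)·(3)·(1)/[(-1)·(-5)·(-7)] = -3/5
L_1(5) = (8)·(3)·(1)/[(1)·(-4)·(-6)] = 1
L_2(5) = (8)·(7)·(1)/[(5)·(4)·(-2)] = -7/5
L_3(5) = (8)·(7)·(3)/[(7)·(6)·(2)] = 2
Sum: 3·(-3/5) + (-8)·(1) + 7·(-7/5) + 7·(2) = -28/5

-28/5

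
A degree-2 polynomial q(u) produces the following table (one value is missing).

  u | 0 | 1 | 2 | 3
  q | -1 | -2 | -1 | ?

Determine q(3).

The 3 known values determine q uniquely (degree ≤ 2).
Evaluate each Lagrange basis at u = 3:
L_0(3) = (2)·(1)/[(-1)·(-2)] = 1
L_1(3) = (3)·(1)/[(1)·(-1)] = -3
L_2(3) = (3)·(2)/[(2)·(1)] = 3
Sum: (-1)·(1) + (-2)·(-3) + (-1)·(3) = 2

2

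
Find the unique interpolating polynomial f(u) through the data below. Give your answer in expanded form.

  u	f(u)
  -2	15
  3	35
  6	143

f(u) = 4u^2 - 1

L_0(u) = (u - 3)(u - 6) / [40] = (1/40)u^2 - (9/40)u + 9/20
L_1(u) = (u + 2)(u - 6) / [-15] = -(1/15)u^2 + (4/15)u + 4/5
L_2(u) = (u + 2)(u - 3) / [24] = (1/24)u^2 - (1/24)u - 1/4
f(u) = 15·L_0 + 35·L_1 + 143·L_2
  15·L_0(u) = (3/8)u^2 - (27/8)u + 27/4
  35·L_1(u) = -(7/3)u^2 + (28/3)u + 28
  143·L_2(u) = (143/24)u^2 - (143/24)u - 143/4
Adding term by term: 4u^2 - 1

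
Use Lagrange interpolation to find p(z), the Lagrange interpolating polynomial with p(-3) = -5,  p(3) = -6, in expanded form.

Build the Lagrange basis polynomials:
L_0(z) = (z - 3) / [-6] = -(1/6)z + 1/2
L_1(z) = (z + 3) / [6] = (1/6)z + 1/2
p(z) = (-5)·L_0 + (-6)·L_1
  (-5)·L_0(z) = (5/6)z - 5/2
  (-6)·L_1(z) = -z - 3
Adding term by term: -(1/6)z - 11/2

p(z) = -(1/6)z - 11/2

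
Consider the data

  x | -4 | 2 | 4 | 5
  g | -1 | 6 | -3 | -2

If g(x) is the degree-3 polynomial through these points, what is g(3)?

25/108

Using Newton's divided-difference form:
g[-4,2] = (6 - (-1)) / (2 - (-4)) = 7/6
g[2,4] = (-3 - 6) / (4 - 2) = -9/2
g[4,5] = (-2 - (-3)) / (5 - 4) = 1
g[-4,2,4] = (-9/2 - 7/6) / (4 - (-4)) = -17/24
g[2,4,5] = (1 - (-9/2)) / (5 - 2) = 11/6
g[-4,2,4,5] = (11/6 - (-17/24)) / (5 - (-4)) = 61/216
g(3) = -1 + (7/6)·(7) + (-17/24)·(7)·(1) + (61/216)·(7)·(1)·(-1) = 25/108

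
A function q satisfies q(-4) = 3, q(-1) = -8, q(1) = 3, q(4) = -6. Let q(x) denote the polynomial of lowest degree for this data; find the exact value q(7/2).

7/64

Using Newton's divided-difference form:
q[-4,-1] = (-8 - 3) / (-1 - (-4)) = -11/3
q[-1,1] = (3 - (-8)) / (1 - (-1)) = 11/2
q[1,4] = (-6 - 3) / (4 - 1) = -3
q[-4,-1,1] = (11/2 - (-11/3)) / (1 - (-4)) = 11/6
q[-1,1,4] = (-3 - 11/2) / (4 - (-1)) = -17/10
q[-4,-1,1,4] = (-17/10 - 11/6) / (4 - (-4)) = -53/120
q(7/2) = 3 + (-11/3)·(15/2) + (11/6)·(15/2)·(9/2) + (-53/120)·(15/2)·(9/2)·(5/2) = 7/64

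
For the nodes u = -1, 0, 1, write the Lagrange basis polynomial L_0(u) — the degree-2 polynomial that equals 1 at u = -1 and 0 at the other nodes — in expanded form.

L_0(u) = u(u - 1) / [(-1)·(-2)]
       = (u^2 - u) / (2)

L_0(u) = (1/2)u^2 - (1/2)u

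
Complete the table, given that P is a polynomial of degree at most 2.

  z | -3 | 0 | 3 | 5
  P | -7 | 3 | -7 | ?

The 3 known values determine P uniquely (degree ≤ 2).
Evaluate each Lagrange basis at z = 5:
L_0(5) = (5)·(2)/[(-3)·(-6)] = 5/9
L_1(5) = (8)·(2)/[(3)·(-3)] = -16/9
L_2(5) = (8)·(5)/[(6)·(3)] = 20/9
Sum: (-7)·(5/9) + 3·(-16/9) + (-7)·(20/9) = -223/9

-223/9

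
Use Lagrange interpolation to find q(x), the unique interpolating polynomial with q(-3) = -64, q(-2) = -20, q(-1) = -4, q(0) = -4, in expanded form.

q(x) = 2x^3 - 2x^2 - 4x - 4

Build the Lagrange basis polynomials:
L_0(x) = (x + 2)(x + 1)x / [-6] = -(1/6)x^3 - (1/2)x^2 - (1/3)x
L_1(x) = (x + 3)(x + 1)x / [2] = (1/2)x^3 + 2x^2 + (3/2)x
L_2(x) = (x + 3)(x + 2)x / [-2] = -(1/2)x^3 - (5/2)x^2 - 3x
L_3(x) = (x + 3)(x + 2)(x + 1) / [6] = (1/6)x^3 + x^2 + (11/6)x + 1
q(x) = (-64)·L_0 + (-20)·L_1 + (-4)·L_2 + (-4)·L_3
  (-64)·L_0(x) = (32/3)x^3 + 32x^2 + (64/3)x
  (-20)·L_1(x) = -10x^3 - 40x^2 - 30x
  (-4)·L_2(x) = 2x^3 + 10x^2 + 12x
  (-4)·L_3(x) = -(2/3)x^3 - 4x^2 - (22/3)x - 4
Adding term by term: 2x^3 - 2x^2 - 4x - 4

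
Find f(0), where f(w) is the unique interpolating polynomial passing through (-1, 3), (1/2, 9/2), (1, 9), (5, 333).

Using Newton's divided-difference form:
f[-1,1/2] = (9/2 - 3) / (1/2 - (-1)) = 1
f[1/2,1] = (9 - 9/2) / (1 - 1/2) = 9
f[1,5] = (333 - 9) / (5 - 1) = 81
f[-1,1/2,1] = (9 - 1) / (1 - (-1)) = 4
f[1/2,1,5] = (81 - 9) / (5 - 1/2) = 16
f[-1,1/2,1,5] = (16 - 4) / (5 - (-1)) = 2
f(0) = 3 + 1·(1) + 4·(1)·(-1/2) + 2·(1)·(-1/2)·(-1) = 3

3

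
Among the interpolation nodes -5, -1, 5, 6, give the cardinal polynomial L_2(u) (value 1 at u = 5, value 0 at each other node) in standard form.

L_2(u) = -(1/60)u^3 + (31/60)u + 1/2

L_2(u) = (u + 5)(u + 1)(u - 6) / [(10)·(6)·(-1)]
       = (u^3 - 31u - 30) / (-60)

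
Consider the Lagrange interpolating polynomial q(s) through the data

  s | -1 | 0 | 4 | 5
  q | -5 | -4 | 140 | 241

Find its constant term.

-4

Build the Lagrange basis polynomials:
L_0(s) = s(s - 4)(s - 5) / [-30] = -(1/30)s^3 + (3/10)s^2 - (2/3)s
L_1(s) = (s + 1)(s - 4)(s - 5) / [20] = (1/20)s^3 - (2/5)s^2 + (11/20)s + 1
L_2(s) = (s + 1)s(s - 5) / [-20] = -(1/20)s^3 + (1/5)s^2 + (1/4)s
L_3(s) = (s + 1)s(s - 4) / [30] = (1/30)s^3 - (1/10)s^2 - (2/15)s
q(s) = (-5)·L_0 + (-4)·L_1 + 140·L_2 + 241·L_3
Only the constant term is needed; take it from each L_i and combine:
(-5)·(0) + (-4)·(1) + 140·(0) + 241·(0) = -4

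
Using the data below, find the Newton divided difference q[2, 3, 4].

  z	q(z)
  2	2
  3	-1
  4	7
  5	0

q[2,3] = (-1 - 2) / (3 - 2) = -3
q[3,4] = (7 - (-1)) / (4 - 3) = 8
q[2,3,4] = (8 - (-3)) / (4 - 2) = 11/2

11/2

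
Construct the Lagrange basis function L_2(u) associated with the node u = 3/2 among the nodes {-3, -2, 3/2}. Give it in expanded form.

L_2(u) = (u + 3)(u + 2) / [(9/2)·(7/2)]
       = (u^2 + 5u + 6) / (63/4)

L_2(u) = (4/63)u^2 + (20/63)u + 8/21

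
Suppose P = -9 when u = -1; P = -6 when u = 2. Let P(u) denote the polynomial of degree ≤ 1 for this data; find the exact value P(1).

-7

L_0(1) = (-1)/[(-3)] = 1/3
L_1(1) = (2)/[(3)] = 2/3
Sum: (-9)·(1/3) + (-6)·(2/3) = -7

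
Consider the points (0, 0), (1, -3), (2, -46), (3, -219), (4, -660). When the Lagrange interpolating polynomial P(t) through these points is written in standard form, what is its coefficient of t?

L_0(t) = (t - 1)(t - 2)(t - 3)(t - 4) / [24] = (1/24)t^4 - (5/12)t^3 + (35/24)t^2 - (25/12)t + 1
L_1(t) = t(t - 2)(t - 3)(t - 4) / [-6] = -(1/6)t^4 + (3/2)t^3 - (13/3)t^2 + 4t
L_2(t) = t(t - 1)(t - 3)(t - 4) / [4] = (1/4)t^4 - 2t^3 + (19/4)t^2 - 3t
L_3(t) = t(t - 1)(t - 2)(t - 4) / [-6] = -(1/6)t^4 + (7/6)t^3 - (7/3)t^2 + (4/3)t
L_4(t) = t(t - 1)(t - 2)(t - 3) / [24] = (1/24)t^4 - (1/4)t^3 + (11/24)t^2 - (1/4)t
P(t) = 0·L_0 + (-3)·L_1 + (-46)·L_2 + (-219)·L_3 + (-660)·L_4
Only the coefficient of t is needed; take it from each L_i and combine:
0·(-25/12) + (-3)·(4) + (-46)·(-3) + (-219)·(4/3) + (-660)·(-1/4) = -1

-1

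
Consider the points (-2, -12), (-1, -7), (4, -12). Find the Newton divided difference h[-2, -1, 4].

h[-2,-1] = (-7 - (-12)) / (-1 - (-2)) = 5
h[-1,4] = (-12 - (-7)) / (4 - (-1)) = -1
h[-2,-1,4] = (-1 - 5) / (4 - (-2)) = -1

-1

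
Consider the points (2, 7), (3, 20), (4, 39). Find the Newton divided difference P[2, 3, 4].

P[2,3] = (20 - 7) / (3 - 2) = 13
P[3,4] = (39 - 20) / (4 - 3) = 19
P[2,3,4] = (19 - 13) / (4 - 2) = 3

3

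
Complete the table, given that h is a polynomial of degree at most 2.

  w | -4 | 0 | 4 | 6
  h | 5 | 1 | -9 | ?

-65/4

The 3 known values determine h uniquely (degree ≤ 2).
L_0(6) = (6)·(2)/[(-4)·(-8)] = 3/8
L_1(6) = (10)·(2)/[(4)·(-4)] = -5/4
L_2(6) = (10)·(6)/[(8)·(4)] = 15/8
Sum: 5·(3/8) + 1·(-5/4) + (-9)·(15/8) = -65/4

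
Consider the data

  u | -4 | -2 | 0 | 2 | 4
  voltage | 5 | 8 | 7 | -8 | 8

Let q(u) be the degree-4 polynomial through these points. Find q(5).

L_0(5) = (7)·(5)·(3)·(1)/[(-2)·(-4)·(-6)·(-8)] = 35/128
L_1(5) = (9)·(5)·(3)·(1)/[(2)·(-2)·(-4)·(-6)] = -45/32
L_2(5) = (9)·(7)·(3)·(1)/[(4)·(2)·(-2)·(-4)] = 189/64
L_3(5) = (9)·(7)·(5)·(1)/[(6)·(4)·(2)·(-2)] = -105/32
L_4(5) = (9)·(7)·(5)·(3)/[(8)·(6)·(4)·(2)] = 315/128
Sum: 5·(35/128) + 8·(-45/32) + 7·(189/64) + (-8)·(-105/32) + 8·(315/128) = 7261/128

7261/128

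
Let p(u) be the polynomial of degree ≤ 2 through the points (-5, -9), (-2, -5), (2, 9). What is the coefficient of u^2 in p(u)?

13/42

Build the Lagrange basis polynomials:
L_0(u) = (u + 2)(u - 2) / [21] = (1/21)u^2 - 4/21
L_1(u) = (u + 5)(u - 2) / [-12] = -(1/12)u^2 - (1/4)u + 5/6
L_2(u) = (u + 5)(u + 2) / [28] = (1/28)u^2 + (1/4)u + 5/14
p(u) = (-9)·L_0 + (-5)·L_1 + 9·L_2
Only the coefficient of u^2 is needed; take it from each L_i and combine:
(-9)·(1/21) + (-5)·(-1/12) + 9·(1/28) = 13/42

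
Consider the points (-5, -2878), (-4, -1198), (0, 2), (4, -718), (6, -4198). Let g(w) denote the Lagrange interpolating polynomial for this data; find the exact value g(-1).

Evaluate each Lagrange basis at w = -1:
L_0(-1) = (3)·(-1)·(-5)·(-7)/[(-1)·(-5)·(-9)·(-11)] = -7/33
L_1(-1) = (4)·(-1)·(-5)·(-7)/[(1)·(-4)·(-8)·(-10)] = 7/16
L_2(-1) = (4)·(3)·(-5)·(-7)/[(5)·(4)·(-4)·(-6)] = 7/8
L_3(-1) = (4)·(3)·(-1)·(-7)/[(9)·(8)·(4)·(-2)] = -7/48
L_4(-1) = (4)·(3)·(-1)·(-5)/[(11)·(10)·(6)·(2)] = 1/22
Sum: (-2878)·(-7/33) + (-1198)·(7/16) + 2·(7/8) + (-718)·(-7/48) + (-4198)·(1/22) = 2

2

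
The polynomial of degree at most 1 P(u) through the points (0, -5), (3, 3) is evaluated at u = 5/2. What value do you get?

Evaluate each Lagrange basis at u = 5/2:
L_0(5/2) = (-1/2)/[(-3)] = 1/6
L_1(5/2) = (5/2)/[(3)] = 5/6
Sum: (-5)·(1/6) + 3·(5/6) = 5/3

5/3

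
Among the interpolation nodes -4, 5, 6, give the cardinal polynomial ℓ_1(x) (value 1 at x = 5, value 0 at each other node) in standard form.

ℓ_1(x) = (x + 4)(x - 6) / [(9)·(-1)]
       = (x^2 - 2x - 24) / (-9)

ℓ_1(x) = -(1/9)x^2 + (2/9)x + 8/3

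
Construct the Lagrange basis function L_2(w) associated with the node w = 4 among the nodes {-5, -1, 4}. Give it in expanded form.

L_2(w) = (1/45)w^2 + (2/15)w + 1/9

L_2(w) = (w + 5)(w + 1) / [(9)·(5)]
       = (w^2 + 6w + 5) / (45)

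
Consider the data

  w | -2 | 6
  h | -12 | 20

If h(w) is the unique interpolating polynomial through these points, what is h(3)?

8

Evaluate each Lagrange basis at w = 3:
L_0(3) = (-3)/[(-8)] = 3/8
L_1(3) = (5)/[(8)] = 5/8
Sum: (-12)·(3/8) + 20·(5/8) = 8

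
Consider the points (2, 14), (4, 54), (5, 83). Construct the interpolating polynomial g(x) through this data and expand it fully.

Newton's divided differences:
g[2,4] = (54 - 14) / (4 - 2) = 20
g[4,5] = (83 - 54) / (5 - 4) = 29
g[2,4,5] = (29 - 20) / (5 - 2) = 3
g(x) = 14 + 20·(x - 2) + 3·(x - 2)(x - 4)
Expanding: g(x) = 3x^2 + 2x - 2

g(x) = 3x^2 + 2x - 2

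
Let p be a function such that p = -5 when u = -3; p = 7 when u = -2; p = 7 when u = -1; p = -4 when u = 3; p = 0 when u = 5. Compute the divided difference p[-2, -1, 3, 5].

p[-2,-1] = (7 - 7) / (-1 - (-2)) = 0
p[-1,3] = (-4 - 7) / (3 - (-1)) = -11/4
p[3,5] = (0 - (-4)) / (5 - 3) = 2
p[-2,-1,3] = (-11/4 - 0) / (3 - (-2)) = -11/20
p[-1,3,5] = (2 - (-11/4)) / (5 - (-1)) = 19/24
p[-2,-1,3,5] = (19/24 - (-11/20)) / (5 - (-2)) = 23/120

23/120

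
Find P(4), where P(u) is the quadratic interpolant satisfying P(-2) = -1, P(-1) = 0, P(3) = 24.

35

Using Newton's divided-difference form:
P[-2,-1] = (0 - (-1)) / (-1 - (-2)) = 1
P[-1,3] = (24 - 0) / (3 - (-1)) = 6
P[-2,-1,3] = (6 - 1) / (3 - (-2)) = 1
P(4) = -1 + 1·(6) + 1·(6)·(5) = 35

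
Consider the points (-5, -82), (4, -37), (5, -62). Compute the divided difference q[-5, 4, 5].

q[-5,4] = (-37 - (-82)) / (4 - (-5)) = 5
q[4,5] = (-62 - (-37)) / (5 - 4) = -25
q[-5,4,5] = (-25 - 5) / (5 - (-5)) = -3

-3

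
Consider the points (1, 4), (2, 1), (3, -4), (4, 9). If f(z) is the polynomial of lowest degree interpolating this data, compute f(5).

L_0(5) = (3)·(2)·(1)/[(-1)·(-2)·(-3)] = -1
L_1(5) = (4)·(2)·(1)/[(1)·(-1)·(-2)] = 4
L_2(5) = (4)·(3)·(1)/[(2)·(1)·(-1)] = -6
L_3(5) = (4)·(3)·(2)/[(3)·(2)·(1)] = 4
Sum: 4·(-1) + 1·(4) + (-4)·(-6) + 9·(4) = 60

60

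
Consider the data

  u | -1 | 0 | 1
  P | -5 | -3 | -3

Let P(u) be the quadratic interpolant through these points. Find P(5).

L_0(5) = (5)·(4)/[(-1)·(-2)] = 10
L_1(5) = (6)·(4)/[(1)·(-1)] = -24
L_2(5) = (6)·(5)/[(2)·(1)] = 15
Sum: (-5)·(10) + (-3)·(-24) + (-3)·(15) = -23

-23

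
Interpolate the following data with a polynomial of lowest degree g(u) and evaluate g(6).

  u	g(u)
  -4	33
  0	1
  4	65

133

Using Newton's divided-difference form:
g[-4,0] = (1 - 33) / (0 - (-4)) = -8
g[0,4] = (65 - 1) / (4 - 0) = 16
g[-4,0,4] = (16 - (-8)) / (4 - (-4)) = 3
g(6) = 33 + (-8)·(10) + 3·(10)·(6) = 133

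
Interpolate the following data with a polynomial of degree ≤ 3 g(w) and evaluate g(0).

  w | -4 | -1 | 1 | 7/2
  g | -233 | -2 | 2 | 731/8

3

Evaluate each Lagrange basis at w = 0:
L_0(0) = (1)·(-1)·(-7/2)/[(-3)·(-5)·(-15/2)] = -7/225
L_1(0) = (4)·(-1)·(-7/2)/[(3)·(-2)·(-9/2)] = 14/27
L_2(0) = (4)·(1)·(-7/2)/[(5)·(2)·(-5/2)] = 14/25
L_3(0) = (4)·(1)·(-1)/[(15/2)·(9/2)·(5/2)] = -32/675
Sum: (-233)·(-7/225) + (-2)·(14/27) + 2·(14/25) + 731/8·(-32/675) = 3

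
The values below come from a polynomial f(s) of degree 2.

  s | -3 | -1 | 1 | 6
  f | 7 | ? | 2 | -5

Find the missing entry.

137/30

The 3 known values determine f uniquely (degree ≤ 2).
L_0(-1) = (-2)·(-7)/[(-4)·(-9)] = 7/18
L_1(-1) = (2)·(-7)/[(4)·(-5)] = 7/10
L_2(-1) = (2)·(-2)/[(9)·(5)] = -4/45
Sum: 7·(7/18) + 2·(7/10) + (-5)·(-4/45) = 137/30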